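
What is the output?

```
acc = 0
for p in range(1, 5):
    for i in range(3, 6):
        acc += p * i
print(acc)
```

120

p=1,i=3: acc = 0+3 = 3
p=1,i=4: acc = 3+4 = 7
p=1,i=5: acc = 7+5 = 12
p=2,i=3: acc = 12+6 = 18
p=2,i=4: acc = 18+8 = 26
p=2,i=5: acc = 26+10 = 36
p=3,i=3: acc = 36+9 = 45
p=3,i=4: acc = 45+12 = 57
p=3,i=5: acc = 57+15 = 72
p=4,i=3: acc = 72+12 = 84
p=4,i=4: acc = 84+16 = 100
p=4,i=5: acc = 100+20 = 120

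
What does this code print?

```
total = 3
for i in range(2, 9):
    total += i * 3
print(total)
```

i=2: total = 3+2*3 = 9
i=3: total = 9+3*3 = 18
i=4: total = 18+4*3 = 30
i=5: total = 30+5*3 = 45
i=6: total = 45+6*3 = 63
i=7: total = 63+7*3 = 84
i=8: total = 84+8*3 = 108

108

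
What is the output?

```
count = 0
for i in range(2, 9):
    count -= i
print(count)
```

-35

i=2: count = 0-2 = -2
i=3: count = (-2)-3 = -5
i=4: count = (-5)-4 = -9
i=5: count = (-9)-5 = -14
i=6: count = (-14)-6 = -20
i=7: count = (-20)-7 = -27
i=8: count = (-27)-8 = -35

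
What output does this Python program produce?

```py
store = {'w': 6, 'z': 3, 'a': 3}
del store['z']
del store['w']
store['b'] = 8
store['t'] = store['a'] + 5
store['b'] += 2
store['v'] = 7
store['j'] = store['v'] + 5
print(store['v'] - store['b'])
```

del 'z' → {'w': 6, 'a': 3}
del 'w' → {'a': 3}
store['b'] = 8 → {'a': 3, 'b': 8}
store['t'] = store['a']+5 = 8 → {'a': 3, 'b': 8, 't': 8}
store['b'] = 8+2 = 10 → {'a': 3, 'b': 10, 't': 8}
store['v'] = 7 → {'a': 3, 'b': 10, 't': 8, 'v': 7}
store['j'] = store['v']+5 = 12 → {'a': 3, 'b': 10, 't': 8, 'v': 7, 'j': 12}
store['v']-store['b'] = 7-10 = -3

-3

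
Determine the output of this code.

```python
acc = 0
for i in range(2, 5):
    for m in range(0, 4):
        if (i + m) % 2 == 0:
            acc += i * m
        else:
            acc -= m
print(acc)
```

14

i=2,m=0: even sum, acc = 0+0 = 0
i=2,m=1: odd sum, acc = 0-1 = -1
i=2,m=2: even sum, acc = (-1)+4 = 3
i=2,m=3: odd sum, acc = 3-3 = 0
i=3,m=0: odd sum, acc = 0-0 = 0
i=3,m=1: even sum, acc = 0+3 = 3
i=3,m=2: odd sum, acc = 3-2 = 1
i=3,m=3: even sum, acc = 1+9 = 10
i=4,m=0: even sum, acc = 10+0 = 10
i=4,m=1: odd sum, acc = 10-1 = 9
i=4,m=2: even sum, acc = 9+8 = 17
i=4,m=3: odd sum, acc = 17-3 = 14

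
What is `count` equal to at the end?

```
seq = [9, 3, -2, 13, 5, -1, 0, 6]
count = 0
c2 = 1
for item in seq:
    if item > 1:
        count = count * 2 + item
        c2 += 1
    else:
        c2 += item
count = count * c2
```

item=9: >1, count = 0*2+9 = 9; c2=2
item=3: >1, count = 9*2+3 = 21; c2=3
item=-2: not >1; c2=1
item=13: >1, count = 21*2+13 = 55; c2=2
item=5: >1, count = 55*2+5 = 115; c2=3
item=-1: not >1; c2=2
item=0: not >1; c2=2
item=6: >1, count = 115*2+6 = 236; c2=3
count*c2 = 236*3 = 708

708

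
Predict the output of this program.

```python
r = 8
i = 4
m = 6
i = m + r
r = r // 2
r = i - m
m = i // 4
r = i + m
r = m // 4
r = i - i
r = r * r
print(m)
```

3

i = 6+8 = 14
r = 8//2 = 4
r = 14-6 = 8
m = 14//4 = 3
r = 14+3 = 17
r = 3//4 = 0
r = 14-14 = 0
r = 0*0 = 0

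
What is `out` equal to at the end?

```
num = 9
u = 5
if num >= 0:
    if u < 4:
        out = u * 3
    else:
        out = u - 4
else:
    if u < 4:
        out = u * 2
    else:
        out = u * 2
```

num=9, u=5
num >= 0 is True; u < 4 is False
→ out = u - 4 = 1

1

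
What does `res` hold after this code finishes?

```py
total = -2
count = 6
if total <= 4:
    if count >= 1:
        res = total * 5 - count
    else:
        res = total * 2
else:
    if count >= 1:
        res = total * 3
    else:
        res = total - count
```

-16

total=-2, count=6
total <= 4 is True; count >= 1 is True
→ res = total * 5 - count = -16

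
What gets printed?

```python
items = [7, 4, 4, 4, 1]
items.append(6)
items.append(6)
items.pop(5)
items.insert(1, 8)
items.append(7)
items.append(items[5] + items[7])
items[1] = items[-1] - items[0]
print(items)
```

[7, 1, 4, 4, 4, 1, 6, 7, 8]

append 6 → [7, 4, 4, 4, 1, 6]
append 6 → [7, 4, 4, 4, 1, 6, 6]
pop(5) removes 6 → [7, 4, 4, 4, 1, 6]
insert 8 at 1 → [7, 8, 4, 4, 4, 1, 6]
append 7 → [7, 8, 4, 4, 4, 1, 6, 7]
append items[5]+items[7] = 1+7 = 8 → [7, 8, 4, 4, 4, 1, 6, 7, 8]
items[1] = items[-1]-items[0] = 8-7 = 1 → [7, 1, 4, 4, 4, 1, 6, 7, 8]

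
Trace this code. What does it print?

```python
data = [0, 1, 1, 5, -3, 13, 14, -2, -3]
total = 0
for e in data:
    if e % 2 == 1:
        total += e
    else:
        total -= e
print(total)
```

e=0: not odd, total = 0-0 = 0
e=1: odd, total = 0+1 = 1
e=1: odd, total = 1+1 = 2
e=5: odd, total = 2+5 = 7
e=-3: odd, total = 7+(-3) = 4
e=13: odd, total = 4+13 = 17
e=14: not odd, total = 17-14 = 3
e=-2: not odd, total = 3-(-2) = 5
e=-3: odd, total = 5+(-3) = 2

2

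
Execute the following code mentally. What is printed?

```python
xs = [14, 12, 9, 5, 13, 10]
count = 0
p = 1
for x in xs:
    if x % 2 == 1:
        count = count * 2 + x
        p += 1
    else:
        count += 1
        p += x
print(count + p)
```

x=14: not odd, count = 0+1 = 1; p=15
x=12: not odd, count = 1+1 = 2; p=27
x=9: odd, count = 2*2+9 = 13; p=28
x=5: odd, count = 13*2+5 = 31; p=29
x=13: odd, count = 31*2+13 = 75; p=30
x=10: not odd, count = 75+1 = 76; p=40
count+p = 76+40 = 116

116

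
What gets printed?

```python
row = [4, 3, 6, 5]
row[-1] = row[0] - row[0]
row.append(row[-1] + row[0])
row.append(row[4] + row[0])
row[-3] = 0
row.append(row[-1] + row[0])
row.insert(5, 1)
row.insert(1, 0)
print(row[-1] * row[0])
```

48

row[-1] = row[0]-row[0] = 4-4 = 0 → [4, 3, 6, 0]
append row[-1]+row[0] = 0+4 = 4 → [4, 3, 6, 0, 4]
append row[4]+row[0] = 4+4 = 8 → [4, 3, 6, 0, 4, 8]
row[-3] = 0 → [4, 3, 6, 0, 4, 8]
append row[-1]+row[0] = 8+4 = 12 → [4, 3, 6, 0, 4, 8, 12]
insert 1 at 5 → [4, 3, 6, 0, 4, 1, 8, 12]
insert 0 at 1 → [4, 0, 3, 6, 0, 4, 1, 8, 12]
row[-1]*row[0] = 12*4 = 48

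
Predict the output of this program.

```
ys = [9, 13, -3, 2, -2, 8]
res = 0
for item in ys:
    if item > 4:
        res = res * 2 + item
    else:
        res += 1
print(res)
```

76

item=9: >4, res = 0*2+9 = 9
item=13: >4, res = 9*2+13 = 31
item=-3: not >4, res = 31+1 = 32
item=2: not >4, res = 32+1 = 33
item=-2: not >4, res = 33+1 = 34
item=8: >4, res = 34*2+8 = 76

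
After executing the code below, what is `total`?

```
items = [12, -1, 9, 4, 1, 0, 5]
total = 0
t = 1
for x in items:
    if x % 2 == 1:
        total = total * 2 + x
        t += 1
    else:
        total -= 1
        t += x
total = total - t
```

-8

x=12: not odd, total = 0-1 = -1; t=13
x=-1: odd, total = (-1)*2+(-1) = -3; t=14
x=9: odd, total = (-3)*2+9 = 3; t=15
x=4: not odd, total = 3-1 = 2; t=19
x=1: odd, total = 2*2+1 = 5; t=20
x=0: not odd, total = 5-1 = 4; t=20
x=5: odd, total = 4*2+5 = 13; t=21
total-t = 13-21 = -8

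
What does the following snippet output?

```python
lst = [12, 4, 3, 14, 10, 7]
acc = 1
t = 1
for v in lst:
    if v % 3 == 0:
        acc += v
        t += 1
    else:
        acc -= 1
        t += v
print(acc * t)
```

456

v=12: %3==0, acc = 1+12 = 13; t=2
v=4: not %3==0, acc = 13-1 = 12; t=6
v=3: %3==0, acc = 12+3 = 15; t=7
v=14: not %3==0, acc = 15-1 = 14; t=21
v=10: not %3==0, acc = 14-1 = 13; t=31
v=7: not %3==0, acc = 13-1 = 12; t=38
acc*t = 12*38 = 456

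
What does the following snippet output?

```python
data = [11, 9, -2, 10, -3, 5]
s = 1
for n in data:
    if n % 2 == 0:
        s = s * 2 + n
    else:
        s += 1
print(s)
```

20

n=11: not even, s = 1+1 = 2
n=9: not even, s = 2+1 = 3
n=-2: even, s = 3*2+(-2) = 4
n=10: even, s = 4*2+10 = 18
n=-3: not even, s = 18+1 = 19
n=5: not even, s = 19+1 = 20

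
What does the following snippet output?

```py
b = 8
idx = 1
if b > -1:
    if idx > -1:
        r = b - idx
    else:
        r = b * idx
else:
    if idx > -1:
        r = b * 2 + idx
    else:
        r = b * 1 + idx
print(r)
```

b=8, idx=1
b > -1 is True; idx > -1 is True
→ r = b - idx = 7

7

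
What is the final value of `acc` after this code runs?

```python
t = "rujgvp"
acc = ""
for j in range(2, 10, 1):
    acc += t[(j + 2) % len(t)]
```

'vprujgvp'

j=2: add t[4]='v' → 'v'
j=3: add t[5]='p' → 'vp'
j=4: add t[0]='r' → 'vpr'
j=5: add t[1]='u' → 'vpru'
j=6: add t[2]='j' → 'vpruj'
j=7: add t[3]='g' → 'vprujg'
j=8: add t[4]='v' → 'vprujgv'
j=9: add t[5]='p' → 'vprujgvp'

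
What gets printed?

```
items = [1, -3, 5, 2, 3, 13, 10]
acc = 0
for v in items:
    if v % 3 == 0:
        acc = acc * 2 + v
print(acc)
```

v=1: not %3==0
v=-3: %3==0, acc = 0*2+(-3) = -3
v=5: not %3==0
v=2: not %3==0
v=3: %3==0, acc = (-3)*2+3 = -3
v=13: not %3==0
v=10: not %3==0

-3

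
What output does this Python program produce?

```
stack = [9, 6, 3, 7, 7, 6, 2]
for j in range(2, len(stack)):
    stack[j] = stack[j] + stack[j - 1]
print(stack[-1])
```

j=2: stack[2] = 3+6 = 9 → [9, 6, 9, 7, 7, 6, 2]
j=3: stack[3] = 7+9 = 16 → [9, 6, 9, 16, 7, 6, 2]
j=4: stack[4] = 7+16 = 23 → [9, 6, 9, 16, 23, 6, 2]
j=5: stack[5] = 6+23 = 29 → [9, 6, 9, 16, 23, 29, 2]
j=6: stack[6] = 2+29 = 31 → [9, 6, 9, 16, 23, 29, 31]

31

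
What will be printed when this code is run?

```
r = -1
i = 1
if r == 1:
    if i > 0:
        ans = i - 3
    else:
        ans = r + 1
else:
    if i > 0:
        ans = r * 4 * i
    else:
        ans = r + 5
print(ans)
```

-4

r=-1, i=1
r == 1 is False; i > 0 is True
→ ans = r * 4 * i = -4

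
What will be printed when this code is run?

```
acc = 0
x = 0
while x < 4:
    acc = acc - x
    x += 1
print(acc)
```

-6

x=0: acc = 0-0 = 0
x=1: acc = 0-1 = -1
x=2: acc = (-1)-2 = -3
x=3: acc = (-3)-3 = -6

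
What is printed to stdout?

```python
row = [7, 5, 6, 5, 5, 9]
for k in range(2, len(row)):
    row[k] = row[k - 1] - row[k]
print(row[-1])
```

k=2: row[2] = 5-6 = -1 → [7, 5, -1, 5, 5, 9]
k=3: row[3] = (-1)-5 = -6 → [7, 5, -1, -6, 5, 9]
k=4: row[4] = (-6)-5 = -11 → [7, 5, -1, -6, -11, 9]
k=5: row[5] = (-11)-9 = -20 → [7, 5, -1, -6, -11, -20]

-20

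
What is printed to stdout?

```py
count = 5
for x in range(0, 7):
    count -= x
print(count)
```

-16

x=0: count = 5-0 = 5
x=1: count = 5-1 = 4
x=2: count = 4-2 = 2
x=3: count = 2-3 = -1
x=4: count = (-1)-4 = -5
x=5: count = (-5)-5 = -10
x=6: count = (-10)-6 = -16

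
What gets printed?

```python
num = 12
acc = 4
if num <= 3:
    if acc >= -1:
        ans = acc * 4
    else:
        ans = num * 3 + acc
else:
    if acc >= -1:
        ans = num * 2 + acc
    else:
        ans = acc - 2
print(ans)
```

num=12, acc=4
num <= 3 is False; acc >= -1 is True
→ ans = num * 2 + acc = 28

28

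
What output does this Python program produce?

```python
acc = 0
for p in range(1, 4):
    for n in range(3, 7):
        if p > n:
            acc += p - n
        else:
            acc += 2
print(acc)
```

p=1,n=3: not 1>3, acc = 0+2 = 2
p=1,n=4: not 1>4, acc = 2+2 = 4
p=1,n=5: not 1>5, acc = 4+2 = 6
p=1,n=6: not 1>6, acc = 6+2 = 8
p=2,n=3: not 2>3, acc = 8+2 = 10
p=2,n=4: not 2>4, acc = 10+2 = 12
p=2,n=5: not 2>5, acc = 12+2 = 14
p=2,n=6: not 2>6, acc = 14+2 = 16
p=3,n=3: not 3>3, acc = 16+2 = 18
p=3,n=4: not 3>4, acc = 18+2 = 20
p=3,n=5: not 3>5, acc = 20+2 = 22
p=3,n=6: not 3>6, acc = 22+2 = 24

24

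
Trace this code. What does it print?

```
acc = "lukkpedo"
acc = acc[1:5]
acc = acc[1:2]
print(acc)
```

k

slice [1:5] → 'ukkp'
slice [1:2] → 'k'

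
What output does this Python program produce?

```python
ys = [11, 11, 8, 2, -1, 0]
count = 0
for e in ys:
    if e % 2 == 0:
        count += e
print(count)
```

e=11: not even
e=11: not even
e=8: even, count = 0+8 = 8
e=2: even, count = 8+2 = 10
e=-1: not even
e=0: even, count = 10+0 = 10

10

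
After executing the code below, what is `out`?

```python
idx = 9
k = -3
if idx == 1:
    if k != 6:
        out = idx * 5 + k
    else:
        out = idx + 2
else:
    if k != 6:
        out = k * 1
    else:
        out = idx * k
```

idx=9, k=-3
idx == 1 is False; k != 6 is True
→ out = k * 1 = -3

-3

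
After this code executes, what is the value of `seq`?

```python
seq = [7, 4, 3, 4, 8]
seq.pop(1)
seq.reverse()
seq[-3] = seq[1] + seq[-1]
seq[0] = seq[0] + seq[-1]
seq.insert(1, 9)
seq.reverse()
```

[7, 3, 11, 9, 15]

pop(1) removes 4 → [7, 3, 4, 8]
reverse → [8, 4, 3, 7]
seq[-3] = seq[1]+seq[-1] = 4+7 = 11 → [8, 11, 3, 7]
seq[0] = seq[0]+seq[-1] = 8+7 = 15 → [15, 11, 3, 7]
insert 9 at 1 → [15, 9, 11, 3, 7]
reverse → [7, 3, 11, 9, 15]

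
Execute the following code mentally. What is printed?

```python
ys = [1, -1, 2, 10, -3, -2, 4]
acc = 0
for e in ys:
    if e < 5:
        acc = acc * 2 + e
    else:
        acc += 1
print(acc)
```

e=1: <5, acc = 0*2+1 = 1
e=-1: <5, acc = 1*2+(-1) = 1
e=2: <5, acc = 1*2+2 = 4
e=10: not <5, acc = 4+1 = 5
e=-3: <5, acc = 5*2+(-3) = 7
e=-2: <5, acc = 7*2+(-2) = 12
e=4: <5, acc = 12*2+4 = 28

28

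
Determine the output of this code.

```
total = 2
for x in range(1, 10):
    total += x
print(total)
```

47

x=1: total = 2+1 = 3
x=2: total = 3+2 = 5
x=3: total = 5+3 = 8
x=4: total = 8+4 = 12
x=5: total = 12+5 = 17
x=6: total = 17+6 = 23
x=7: total = 23+7 = 30
x=8: total = 30+8 = 38
x=9: total = 38+9 = 47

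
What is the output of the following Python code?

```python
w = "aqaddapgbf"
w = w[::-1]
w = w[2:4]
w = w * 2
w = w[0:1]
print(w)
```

reverse → 'fbgpaddaqa'
slice [2:4] → 'gp'
repeat ×2 → 'gpgp'
slice [0:1] → 'g'

g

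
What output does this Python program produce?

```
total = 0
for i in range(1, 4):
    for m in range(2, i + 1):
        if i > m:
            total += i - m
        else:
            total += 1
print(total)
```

3

i=2,m=2: not 2>2, total = 0+1 = 1
i=3,m=2: 3>2, total = 1+1 = 2
i=3,m=3: not 3>3, total = 2+1 = 3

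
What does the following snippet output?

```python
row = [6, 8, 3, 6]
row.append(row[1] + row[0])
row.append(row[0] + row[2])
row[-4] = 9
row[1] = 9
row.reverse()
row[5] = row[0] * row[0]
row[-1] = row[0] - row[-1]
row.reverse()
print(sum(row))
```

append row[1]+row[0] = 8+6 = 14 → [6, 8, 3, 6, 14]
append row[0]+row[2] = 6+3 = 9 → [6, 8, 3, 6, 14, 9]
row[-4] = 9 → [6, 8, 9, 6, 14, 9]
row[1] = 9 → [6, 9, 9, 6, 14, 9]
reverse → [9, 14, 6, 9, 9, 6]
row[5] = row[0]*row[0] = 9*9 = 81 → [9, 14, 6, 9, 9, 81]
row[-1] = row[0]-row[-1] = 9-81 = -72 → [9, 14, 6, 9, 9, -72]
reverse → [-72, 9, 9, 6, 14, 9]
sum = -25

-25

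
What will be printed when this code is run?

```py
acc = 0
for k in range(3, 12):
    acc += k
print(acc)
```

63

k=3: acc = 0+3 = 3
k=4: acc = 3+4 = 7
k=5: acc = 7+5 = 12
k=6: acc = 12+6 = 18
k=7: acc = 18+7 = 25
k=8: acc = 25+8 = 33
k=9: acc = 33+9 = 42
k=10: acc = 42+10 = 52
k=11: acc = 52+11 = 63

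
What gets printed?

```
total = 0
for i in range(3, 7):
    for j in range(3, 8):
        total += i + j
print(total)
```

190

i=3,j=3: total = 0+6 = 6
i=3,j=4: total = 6+7 = 13
i=3,j=5: total = 13+8 = 21
i=3,j=6: total = 21+9 = 30
i=3,j=7: total = 30+10 = 40
i=4,j=3: total = 40+7 = 47
i=4,j=4: total = 47+8 = 55
i=4,j=5: total = 55+9 = 64
i=4,j=6: total = 64+10 = 74
i=4,j=7: total = 74+11 = 85
i=5,j=3: total = 85+8 = 93
i=5,j=4: total = 93+9 = 102
i=5,j=5: total = 102+10 = 112
i=5,j=6: total = 112+11 = 123
i=5,j=7: total = 123+12 = 135
i=6,j=3: total = 135+9 = 144
i=6,j=4: total = 144+10 = 154
i=6,j=5: total = 154+11 = 165
i=6,j=6: total = 165+12 = 177
i=6,j=7: total = 177+13 = 190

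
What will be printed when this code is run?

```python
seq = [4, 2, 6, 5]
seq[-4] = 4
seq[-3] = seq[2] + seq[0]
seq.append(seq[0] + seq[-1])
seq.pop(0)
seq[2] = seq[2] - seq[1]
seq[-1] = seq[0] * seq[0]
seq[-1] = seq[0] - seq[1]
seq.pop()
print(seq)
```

[10, 6, -1]

seq[-4] = 4 → [4, 2, 6, 5]
seq[-3] = seq[2]+seq[0] = 6+4 = 10 → [4, 10, 6, 5]
append seq[0]+seq[-1] = 4+5 = 9 → [4, 10, 6, 5, 9]
pop(0) removes 4 → [10, 6, 5, 9]
seq[2] = seq[2]-seq[1] = 5-6 = -1 → [10, 6, -1, 9]
seq[-1] = seq[0]*seq[0] = 10*10 = 100 → [10, 6, -1, 100]
seq[-1] = seq[0]-seq[1] = 10-6 = 4 → [10, 6, -1, 4]
pop() removes 4 → [10, 6, -1]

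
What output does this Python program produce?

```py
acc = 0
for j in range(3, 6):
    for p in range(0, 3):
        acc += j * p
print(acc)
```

j=3,p=0: acc = 0+0 = 0
j=3,p=1: acc = 0+3 = 3
j=3,p=2: acc = 3+6 = 9
j=4,p=0: acc = 9+0 = 9
j=4,p=1: acc = 9+4 = 13
j=4,p=2: acc = 13+8 = 21
j=5,p=0: acc = 21+0 = 21
j=5,p=1: acc = 21+5 = 26
j=5,p=2: acc = 26+10 = 36

36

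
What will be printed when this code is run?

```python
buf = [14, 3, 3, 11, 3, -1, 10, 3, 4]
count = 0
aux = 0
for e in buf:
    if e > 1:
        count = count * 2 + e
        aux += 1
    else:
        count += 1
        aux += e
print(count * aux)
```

e=14: >1, count = 0*2+14 = 14; aux=1
e=3: >1, count = 14*2+3 = 31; aux=2
e=3: >1, count = 31*2+3 = 65; aux=3
e=11: >1, count = 65*2+11 = 141; aux=4
e=3: >1, count = 141*2+3 = 285; aux=5
e=-1: not >1, count = 285+1 = 286; aux=4
e=10: >1, count = 286*2+10 = 582; aux=5
e=3: >1, count = 582*2+3 = 1167; aux=6
e=4: >1, count = 1167*2+4 = 2338; aux=7
count*aux = 2338*7 = 16366

16366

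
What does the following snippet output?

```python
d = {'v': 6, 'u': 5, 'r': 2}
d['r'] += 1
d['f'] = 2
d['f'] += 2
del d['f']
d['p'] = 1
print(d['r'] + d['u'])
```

8

d['r'] = 2+1 = 3 → {'v': 6, 'u': 5, 'r': 3}
d['f'] = 2 → {'v': 6, 'u': 5, 'r': 3, 'f': 2}
d['f'] = 2+2 = 4 → {'v': 6, 'u': 5, 'r': 3, 'f': 4}
del 'f' → {'v': 6, 'u': 5, 'r': 3}
d['p'] = 1 → {'v': 6, 'u': 5, 'r': 3, 'p': 1}
d['r']+d['u'] = 3+5 = 8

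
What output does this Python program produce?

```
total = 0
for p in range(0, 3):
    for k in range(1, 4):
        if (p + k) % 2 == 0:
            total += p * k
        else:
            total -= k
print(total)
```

-2

p=0,k=1: odd sum, total = 0-1 = -1
p=0,k=2: even sum, total = (-1)+0 = -1
p=0,k=3: odd sum, total = (-1)-3 = -4
p=1,k=1: even sum, total = (-4)+1 = -3
p=1,k=2: odd sum, total = (-3)-2 = -5
p=1,k=3: even sum, total = (-5)+3 = -2
p=2,k=1: odd sum, total = (-2)-1 = -3
p=2,k=2: even sum, total = (-3)+4 = 1
p=2,k=3: odd sum, total = 1-3 = -2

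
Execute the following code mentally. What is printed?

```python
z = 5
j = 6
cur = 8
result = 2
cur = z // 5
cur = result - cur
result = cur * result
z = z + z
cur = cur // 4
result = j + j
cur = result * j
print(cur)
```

cur = 5//5 = 1
cur = 2-1 = 1
result = 1*2 = 2
z = 5+5 = 10
cur = 1//4 = 0
result = 6+6 = 12
cur = 12*6 = 72

72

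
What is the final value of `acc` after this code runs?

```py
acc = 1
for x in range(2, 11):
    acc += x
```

x=2: acc = 1+2 = 3
x=3: acc = 3+3 = 6
x=4: acc = 6+4 = 10
x=5: acc = 10+5 = 15
x=6: acc = 15+6 = 21
x=7: acc = 21+7 = 28
x=8: acc = 28+8 = 36
x=9: acc = 36+9 = 45
x=10: acc = 45+10 = 55

55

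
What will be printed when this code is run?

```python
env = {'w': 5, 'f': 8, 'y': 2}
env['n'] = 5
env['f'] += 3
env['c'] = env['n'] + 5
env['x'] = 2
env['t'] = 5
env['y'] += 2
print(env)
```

env['n'] = 5 → {'w': 5, 'f': 8, 'y': 2, 'n': 5}
env['f'] = 8+3 = 11 → {'w': 5, 'f': 11, 'y': 2, 'n': 5}
env['c'] = env['n']+5 = 10 → {'w': 5, 'f': 11, 'y': 2, 'n': 5, 'c': 10}
env['x'] = 2 → {'w': 5, 'f': 11, 'y': 2, 'n': 5, 'c': 10, 'x': 2}
env['t'] = 5 → {'w': 5, 'f': 11, 'y': 2, 'n': 5, 'c': 10, 'x': 2, 't': 5}
env['y'] = 2+2 = 4 → {'w': 5, 'f': 11, 'y': 4, 'n': 5, 'c': 10, 'x': 2, 't': 5}

{'w': 5, 'f': 11, 'y': 4, 'n': 5, 'c': 10, 'x': 2, 't': 5}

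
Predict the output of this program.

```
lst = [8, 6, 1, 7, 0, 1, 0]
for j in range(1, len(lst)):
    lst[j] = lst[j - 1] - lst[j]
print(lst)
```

j=1: lst[1] = 8-6 = 2 → [8, 2, 1, 7, 0, 1, 0]
j=2: lst[2] = 2-1 = 1 → [8, 2, 1, 7, 0, 1, 0]
j=3: lst[3] = 1-7 = -6 → [8, 2, 1, -6, 0, 1, 0]
j=4: lst[4] = (-6)-0 = -6 → [8, 2, 1, -6, -6, 1, 0]
j=5: lst[5] = (-6)-1 = -7 → [8, 2, 1, -6, -6, -7, 0]
j=6: lst[6] = (-7)-0 = -7 → [8, 2, 1, -6, -6, -7, -7]

[8, 2, 1, -6, -6, -7, -7]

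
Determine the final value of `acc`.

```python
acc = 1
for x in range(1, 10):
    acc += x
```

x=1: acc = 1+1 = 2
x=2: acc = 2+2 = 4
x=3: acc = 4+3 = 7
x=4: acc = 7+4 = 11
x=5: acc = 11+5 = 16
x=6: acc = 16+6 = 22
x=7: acc = 22+7 = 29
x=8: acc = 29+8 = 37
x=9: acc = 37+9 = 46

46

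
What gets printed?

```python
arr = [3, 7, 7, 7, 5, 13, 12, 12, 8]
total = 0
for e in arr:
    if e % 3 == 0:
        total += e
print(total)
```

27

e=3: %3==0, total = 0+3 = 3
e=7: not %3==0
e=7: not %3==0
e=7: not %3==0
e=5: not %3==0
e=13: not %3==0
e=12: %3==0, total = 3+12 = 15
e=12: %3==0, total = 15+12 = 27
e=8: not %3==0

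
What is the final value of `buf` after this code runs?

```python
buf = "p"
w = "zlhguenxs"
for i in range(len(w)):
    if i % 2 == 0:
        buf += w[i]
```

'pzhuns'

i=0: add 'z' → 'pz'
i=1: skip
i=2: add 'h' → 'pzh'
i=3: skip
i=4: add 'u' → 'pzhu'
i=5: skip
i=6: add 'n' → 'pzhun'
i=7: skip
i=8: add 's' → 'pzhuns'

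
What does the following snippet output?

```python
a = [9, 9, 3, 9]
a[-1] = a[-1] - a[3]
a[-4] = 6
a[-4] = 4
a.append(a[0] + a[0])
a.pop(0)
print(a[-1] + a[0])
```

a[-1] = a[-1]-a[3] = 9-9 = 0 → [9, 9, 3, 0]
a[-4] = 6 → [6, 9, 3, 0]
a[-4] = 4 → [4, 9, 3, 0]
append a[0]+a[0] = 4+4 = 8 → [4, 9, 3, 0, 8]
pop(0) removes 4 → [9, 3, 0, 8]
a[-1]+a[0] = 8+9 = 17

17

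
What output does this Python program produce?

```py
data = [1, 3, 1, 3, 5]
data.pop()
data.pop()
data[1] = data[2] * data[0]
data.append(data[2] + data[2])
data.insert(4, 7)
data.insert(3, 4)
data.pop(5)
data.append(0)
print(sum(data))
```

pop() removes 5 → [1, 3, 1, 3]
pop() removes 3 → [1, 3, 1]
data[1] = data[2]*data[0] = 1*1 = 1 → [1, 1, 1]
append data[2]+data[2] = 1+1 = 2 → [1, 1, 1, 2]
insert 7 at 4 → [1, 1, 1, 2, 7]
insert 4 at 3 → [1, 1, 1, 4, 2, 7]
pop(5) removes 7 → [1, 1, 1, 4, 2]
append 0 → [1, 1, 1, 4, 2, 0]
sum = 9

9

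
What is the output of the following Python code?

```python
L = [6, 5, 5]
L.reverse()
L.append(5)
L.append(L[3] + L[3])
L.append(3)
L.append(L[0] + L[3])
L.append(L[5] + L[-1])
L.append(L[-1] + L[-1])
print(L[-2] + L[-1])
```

39

reverse → [5, 5, 6]
append 5 → [5, 5, 6, 5]
append L[3]+L[3] = 5+5 = 10 → [5, 5, 6, 5, 10]
append 3 → [5, 5, 6, 5, 10, 3]
append L[0]+L[3] = 5+5 = 10 → [5, 5, 6, 5, 10, 3, 10]
append L[5]+L[-1] = 3+10 = 13 → [5, 5, 6, 5, 10, 3, 10, 13]
append L[-1]+L[-1] = 13+13 = 26 → [5, 5, 6, 5, 10, 3, 10, 13, 26]
L[-2]+L[-1] = 13+26 = 39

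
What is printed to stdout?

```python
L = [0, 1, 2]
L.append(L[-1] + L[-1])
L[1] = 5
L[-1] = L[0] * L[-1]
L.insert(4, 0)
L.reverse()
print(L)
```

append L[-1]+L[-1] = 2+2 = 4 → [0, 1, 2, 4]
L[1] = 5 → [0, 5, 2, 4]
L[-1] = L[0]*L[-1] = 0*4 = 0 → [0, 5, 2, 0]
insert 0 at 4 → [0, 5, 2, 0, 0]
reverse → [0, 0, 2, 5, 0]

[0, 0, 2, 5, 0]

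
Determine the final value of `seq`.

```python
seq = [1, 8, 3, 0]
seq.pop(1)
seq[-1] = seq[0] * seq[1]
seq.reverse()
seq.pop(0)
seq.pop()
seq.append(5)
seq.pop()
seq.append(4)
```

[3, 4]

pop(1) removes 8 → [1, 3, 0]
seq[-1] = seq[0]*seq[1] = 1*3 = 3 → [1, 3, 3]
reverse → [3, 3, 1]
pop(0) removes 3 → [3, 1]
pop() removes 1 → [3]
append 5 → [3, 5]
pop() removes 5 → [3]
append 4 → [3, 4]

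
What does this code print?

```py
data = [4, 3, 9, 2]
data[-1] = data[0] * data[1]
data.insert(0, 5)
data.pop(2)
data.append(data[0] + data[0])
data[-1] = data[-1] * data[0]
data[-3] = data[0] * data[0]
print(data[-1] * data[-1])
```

data[-1] = data[0]*data[1] = 4*3 = 12 → [4, 3, 9, 12]
insert 5 at 0 → [5, 4, 3, 9, 12]
pop(2) removes 3 → [5, 4, 9, 12]
append data[0]+data[0] = 5+5 = 10 → [5, 4, 9, 12, 10]
data[-1] = data[-1]*data[0] = 10*5 = 50 → [5, 4, 9, 12, 50]
data[-3] = data[0]*data[0] = 5*5 = 25 → [5, 4, 25, 12, 50]
data[-1]*data[-1] = 50*50 = 2500

2500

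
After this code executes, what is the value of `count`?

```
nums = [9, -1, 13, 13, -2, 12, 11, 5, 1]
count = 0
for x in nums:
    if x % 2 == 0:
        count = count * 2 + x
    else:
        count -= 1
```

x=9: not even, count = 0-1 = -1
x=-1: not even, count = (-1)-1 = -2
x=13: not even, count = (-2)-1 = -3
x=13: not even, count = (-3)-1 = -4
x=-2: even, count = (-4)*2+(-2) = -10
x=12: even, count = (-10)*2+12 = -8
x=11: not even, count = (-8)-1 = -9
x=5: not even, count = (-9)-1 = -10
x=1: not even, count = (-10)-1 = -11

-11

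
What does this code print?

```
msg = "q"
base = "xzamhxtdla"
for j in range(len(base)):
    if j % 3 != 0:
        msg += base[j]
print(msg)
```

qzahxdl

j=0: skip
j=1: add 'z' → 'qz'
j=2: add 'a' → 'qza'
j=3: skip
j=4: add 'h' → 'qzah'
j=5: add 'x' → 'qzahx'
j=6: skip
j=7: add 'd' → 'qzahxd'
j=8: add 'l' → 'qzahxdl'
j=9: skip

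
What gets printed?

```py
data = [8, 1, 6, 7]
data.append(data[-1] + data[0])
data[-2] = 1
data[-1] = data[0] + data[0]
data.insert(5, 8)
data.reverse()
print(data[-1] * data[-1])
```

append data[-1]+data[0] = 7+8 = 15 → [8, 1, 6, 7, 15]
data[-2] = 1 → [8, 1, 6, 1, 15]
data[-1] = data[0]+data[0] = 8+8 = 16 → [8, 1, 6, 1, 16]
insert 8 at 5 → [8, 1, 6, 1, 16, 8]
reverse → [8, 16, 1, 6, 1, 8]
data[-1]*data[-1] = 8*8 = 64

64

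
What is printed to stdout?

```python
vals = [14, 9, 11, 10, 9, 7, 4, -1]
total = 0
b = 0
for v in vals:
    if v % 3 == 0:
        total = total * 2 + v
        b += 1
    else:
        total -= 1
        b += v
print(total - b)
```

v=14: not %3==0, total = 0-1 = -1; b=14
v=9: %3==0, total = (-1)*2+9 = 7; b=15
v=11: not %3==0, total = 7-1 = 6; b=26
v=10: not %3==0, total = 6-1 = 5; b=36
v=9: %3==0, total = 5*2+9 = 19; b=37
v=7: not %3==0, total = 19-1 = 18; b=44
v=4: not %3==0, total = 18-1 = 17; b=48
v=-1: not %3==0, total = 17-1 = 16; b=47
total-b = 16-47 = -31

-31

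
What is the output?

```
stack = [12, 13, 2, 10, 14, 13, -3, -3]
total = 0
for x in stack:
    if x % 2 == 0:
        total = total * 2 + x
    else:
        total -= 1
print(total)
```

x=12: even, total = 0*2+12 = 12
x=13: not even, total = 12-1 = 11
x=2: even, total = 11*2+2 = 24
x=10: even, total = 24*2+10 = 58
x=14: even, total = 58*2+14 = 130
x=13: not even, total = 130-1 = 129
x=-3: not even, total = 129-1 = 128
x=-3: not even, total = 128-1 = 127

127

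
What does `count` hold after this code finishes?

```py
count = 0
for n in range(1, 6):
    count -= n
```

-15

n=1: count = 0-1 = -1
n=2: count = (-1)-2 = -3
n=3: count = (-3)-3 = -6
n=4: count = (-6)-4 = -10
n=5: count = (-10)-5 = -15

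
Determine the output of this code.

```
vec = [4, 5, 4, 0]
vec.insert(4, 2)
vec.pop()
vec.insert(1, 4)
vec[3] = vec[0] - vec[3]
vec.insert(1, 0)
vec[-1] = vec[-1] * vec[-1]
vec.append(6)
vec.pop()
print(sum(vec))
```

insert 2 at 4 → [4, 5, 4, 0, 2]
pop() removes 2 → [4, 5, 4, 0]
insert 4 at 1 → [4, 4, 5, 4, 0]
vec[3] = vec[0]-vec[3] = 4-4 = 0 → [4, 4, 5, 0, 0]
insert 0 at 1 → [4, 0, 4, 5, 0, 0]
vec[-1] = vec[-1]*vec[-1] = 0*0 = 0 → [4, 0, 4, 5, 0, 0]
append 6 → [4, 0, 4, 5, 0, 0, 6]
pop() removes 6 → [4, 0, 4, 5, 0, 0]
sum = 13

13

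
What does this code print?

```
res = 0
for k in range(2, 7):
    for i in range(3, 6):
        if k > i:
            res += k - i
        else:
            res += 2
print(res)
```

28

k=2,i=3: not 2>3, res = 0+2 = 2
k=2,i=4: not 2>4, res = 2+2 = 4
k=2,i=5: not 2>5, res = 4+2 = 6
k=3,i=3: not 3>3, res = 6+2 = 8
k=3,i=4: not 3>4, res = 8+2 = 10
k=3,i=5: not 3>5, res = 10+2 = 12
k=4,i=3: 4>3, res = 12+1 = 13
k=4,i=4: not 4>4, res = 13+2 = 15
k=4,i=5: not 4>5, res = 15+2 = 17
k=5,i=3: 5>3, res = 17+2 = 19
k=5,i=4: 5>4, res = 19+1 = 20
k=5,i=5: not 5>5, res = 20+2 = 22
k=6,i=3: 6>3, res = 22+3 = 25
k=6,i=4: 6>4, res = 25+2 = 27
k=6,i=5: 6>5, res = 27+1 = 28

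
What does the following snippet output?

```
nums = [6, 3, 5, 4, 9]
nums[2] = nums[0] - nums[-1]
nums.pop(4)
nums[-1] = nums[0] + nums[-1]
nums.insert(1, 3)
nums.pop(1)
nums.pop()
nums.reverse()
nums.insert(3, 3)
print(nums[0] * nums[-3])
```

nums[2] = nums[0]-nums[-1] = 6-9 = -3 → [6, 3, -3, 4, 9]
pop(4) removes 9 → [6, 3, -3, 4]
nums[-1] = nums[0]+nums[-1] = 6+4 = 10 → [6, 3, -3, 10]
insert 3 at 1 → [6, 3, 3, -3, 10]
pop(1) removes 3 → [6, 3, -3, 10]
pop() removes 10 → [6, 3, -3]
reverse → [-3, 3, 6]
insert 3 at 3 → [-3, 3, 6, 3]
nums[0]*nums[-3] = (-3)*3 = -9

-9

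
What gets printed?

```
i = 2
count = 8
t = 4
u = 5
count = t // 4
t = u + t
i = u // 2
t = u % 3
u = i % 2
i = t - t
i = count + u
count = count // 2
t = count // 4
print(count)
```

count = 4//4 = 1
t = 5+4 = 9
i = 5//2 = 2
t = 5%3 = 2
u = 2%2 = 0
i = 2-2 = 0
i = 1+0 = 1
count = 1//2 = 0
t = 0//4 = 0

0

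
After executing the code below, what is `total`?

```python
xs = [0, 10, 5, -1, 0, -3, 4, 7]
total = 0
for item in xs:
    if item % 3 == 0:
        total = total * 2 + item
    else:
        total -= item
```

item=0: %3==0, total = 0*2+0 = 0
item=10: not %3==0, total = 0-10 = -10
item=5: not %3==0, total = (-10)-5 = -15
item=-1: not %3==0, total = (-15)-(-1) = -14
item=0: %3==0, total = (-14)*2+0 = -28
item=-3: %3==0, total = (-28)*2+(-3) = -59
item=4: not %3==0, total = (-59)-4 = -63
item=7: not %3==0, total = (-63)-7 = -70

-70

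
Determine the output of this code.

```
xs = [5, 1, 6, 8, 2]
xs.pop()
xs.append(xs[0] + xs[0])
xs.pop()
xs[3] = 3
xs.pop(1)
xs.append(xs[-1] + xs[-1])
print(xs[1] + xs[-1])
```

12

pop() removes 2 → [5, 1, 6, 8]
append xs[0]+xs[0] = 5+5 = 10 → [5, 1, 6, 8, 10]
pop() removes 10 → [5, 1, 6, 8]
xs[3] = 3 → [5, 1, 6, 3]
pop(1) removes 1 → [5, 6, 3]
append xs[-1]+xs[-1] = 3+3 = 6 → [5, 6, 3, 6]
xs[1]+xs[-1] = 6+6 = 12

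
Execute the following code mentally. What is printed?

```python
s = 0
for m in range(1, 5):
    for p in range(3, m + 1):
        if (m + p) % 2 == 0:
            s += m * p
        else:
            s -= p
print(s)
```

22

m=3,p=3: even sum, s = 0+9 = 9
m=4,p=3: odd sum, s = 9-3 = 6
m=4,p=4: even sum, s = 6+16 = 22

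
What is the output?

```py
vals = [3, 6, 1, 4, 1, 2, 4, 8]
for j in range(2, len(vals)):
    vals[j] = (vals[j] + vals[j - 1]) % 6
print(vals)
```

j=2: vals[2] = (1+6)%6 = 1 → [3, 6, 1, 4, 1, 2, 4, 8]
j=3: vals[3] = (4+1)%6 = 5 → [3, 6, 1, 5, 1, 2, 4, 8]
j=4: vals[4] = (1+5)%6 = 0 → [3, 6, 1, 5, 0, 2, 4, 8]
j=5: vals[5] = (2+0)%6 = 2 → [3, 6, 1, 5, 0, 2, 4, 8]
j=6: vals[6] = (4+2)%6 = 0 → [3, 6, 1, 5, 0, 2, 0, 8]
j=7: vals[7] = (8+0)%6 = 2 → [3, 6, 1, 5, 0, 2, 0, 2]

[3, 6, 1, 5, 0, 2, 0, 2]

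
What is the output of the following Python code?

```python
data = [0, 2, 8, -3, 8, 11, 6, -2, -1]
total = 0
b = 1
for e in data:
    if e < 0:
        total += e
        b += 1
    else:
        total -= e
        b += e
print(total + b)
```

e=0: not <0, total = 0-0 = 0; b=1
e=2: not <0, total = 0-2 = -2; b=3
e=8: not <0, total = (-2)-8 = -10; b=11
e=-3: <0, total = (-10)+(-3) = -13; b=12
e=8: not <0, total = (-13)-8 = -21; b=20
e=11: not <0, total = (-21)-11 = -32; b=31
e=6: not <0, total = (-32)-6 = -38; b=37
e=-2: <0, total = (-38)+(-2) = -40; b=38
e=-1: <0, total = (-40)+(-1) = -41; b=39
total+b = (-41)+39 = -2

-2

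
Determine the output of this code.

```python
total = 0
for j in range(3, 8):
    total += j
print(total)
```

j=3: total = 0+3 = 3
j=4: total = 3+4 = 7
j=5: total = 7+5 = 12
j=6: total = 12+6 = 18
j=7: total = 18+7 = 25

25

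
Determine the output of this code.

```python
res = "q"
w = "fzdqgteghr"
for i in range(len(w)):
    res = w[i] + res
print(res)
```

rhgetgqdzfq

i=0: prepend 'f' → 'fq'
i=1: prepend 'z' → 'zfq'
i=2: prepend 'd' → 'dzfq'
i=3: prepend 'q' → 'qdzfq'
i=4: prepend 'g' → 'gqdzfq'
i=5: prepend 't' → 'tgqdzfq'
i=6: prepend 'e' → 'etgqdzfq'
i=7: prepend 'g' → 'getgqdzfq'
i=8: prepend 'h' → 'hgetgqdzfq'
i=9: prepend 'r' → 'rhgetgqdzfq'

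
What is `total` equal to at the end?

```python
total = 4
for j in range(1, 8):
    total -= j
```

j=1: total = 4-1 = 3
j=2: total = 3-2 = 1
j=3: total = 1-3 = -2
j=4: total = (-2)-4 = -6
j=5: total = (-6)-5 = -11
j=6: total = (-11)-6 = -17
j=7: total = (-17)-7 = -24

-24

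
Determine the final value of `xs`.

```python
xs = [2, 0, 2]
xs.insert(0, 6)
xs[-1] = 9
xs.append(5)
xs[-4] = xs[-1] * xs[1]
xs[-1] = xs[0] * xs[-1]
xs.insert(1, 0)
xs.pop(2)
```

[6, 0, 0, 9, 30]

insert 6 at 0 → [6, 2, 0, 2]
xs[-1] = 9 → [6, 2, 0, 9]
append 5 → [6, 2, 0, 9, 5]
xs[-4] = xs[-1]*xs[1] = 5*2 = 10 → [6, 10, 0, 9, 5]
xs[-1] = xs[0]*xs[-1] = 6*5 = 30 → [6, 10, 0, 9, 30]
insert 0 at 1 → [6, 0, 10, 0, 9, 30]
pop(2) removes 10 → [6, 0, 0, 9, 30]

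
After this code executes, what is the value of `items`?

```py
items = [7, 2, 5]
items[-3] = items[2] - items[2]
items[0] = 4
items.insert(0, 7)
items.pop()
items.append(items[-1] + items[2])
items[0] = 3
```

items[-3] = items[2]-items[2] = 5-5 = 0 → [0, 2, 5]
items[0] = 4 → [4, 2, 5]
insert 7 at 0 → [7, 4, 2, 5]
pop() removes 5 → [7, 4, 2]
append items[-1]+items[2] = 2+2 = 4 → [7, 4, 2, 4]
items[0] = 3 → [3, 4, 2, 4]

[3, 4, 2, 4]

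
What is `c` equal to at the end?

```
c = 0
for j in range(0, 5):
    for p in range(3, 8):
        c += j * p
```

250

j=0,p=3: c = 0+0 = 0
j=0,p=4: c = 0+0 = 0
j=0,p=5: c = 0+0 = 0
j=0,p=6: c = 0+0 = 0
j=0,p=7: c = 0+0 = 0
j=1,p=3: c = 0+3 = 3
j=1,p=4: c = 3+4 = 7
j=1,p=5: c = 7+5 = 12
j=1,p=6: c = 12+6 = 18
j=1,p=7: c = 18+7 = 25
j=2,p=3: c = 25+6 = 31
j=2,p=4: c = 31+8 = 39
j=2,p=5: c = 39+10 = 49
j=2,p=6: c = 49+12 = 61
j=2,p=7: c = 61+14 = 75
j=3,p=3: c = 75+9 = 84
j=3,p=4: c = 84+12 = 96
j=3,p=5: c = 96+15 = 111
j=3,p=6: c = 111+18 = 129
j=3,p=7: c = 129+21 = 150
j=4,p=3: c = 150+12 = 162
j=4,p=4: c = 162+16 = 178
j=4,p=5: c = 178+20 = 198
j=4,p=6: c = 198+24 = 222
j=4,p=7: c = 222+28 = 250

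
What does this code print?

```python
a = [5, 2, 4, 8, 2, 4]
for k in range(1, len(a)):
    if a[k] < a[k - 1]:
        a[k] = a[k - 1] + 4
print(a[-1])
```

k=1: 2<5, a[1] = 5+4 = 9 → [5, 9, 4, 8, 2, 4]
k=2: 4<9, a[2] = 9+4 = 13 → [5, 9, 13, 8, 2, 4]
k=3: 8<13, a[3] = 13+4 = 17 → [5, 9, 13, 17, 2, 4]
k=4: 2<17, a[4] = 17+4 = 21 → [5, 9, 13, 17, 21, 4]
k=5: 4<21, a[5] = 21+4 = 25 → [5, 9, 13, 17, 21, 25]

25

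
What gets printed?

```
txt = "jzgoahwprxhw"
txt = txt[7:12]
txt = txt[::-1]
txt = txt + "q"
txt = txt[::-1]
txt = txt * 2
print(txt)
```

slice [7:12] → 'prxhw'
reverse → 'whxrp'
+ 'q' → 'whxrpq'
reverse → 'qprxhw'
repeat ×2 → 'qprxhwqprxhw'

qprxhwqprxhw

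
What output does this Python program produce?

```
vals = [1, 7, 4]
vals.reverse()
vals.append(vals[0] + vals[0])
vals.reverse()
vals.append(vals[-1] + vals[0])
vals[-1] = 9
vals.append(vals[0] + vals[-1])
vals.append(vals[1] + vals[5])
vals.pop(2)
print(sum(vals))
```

57

reverse → [4, 7, 1]
append vals[0]+vals[0] = 4+4 = 8 → [4, 7, 1, 8]
reverse → [8, 1, 7, 4]
append vals[-1]+vals[0] = 4+8 = 12 → [8, 1, 7, 4, 12]
vals[-1] = 9 → [8, 1, 7, 4, 9]
append vals[0]+vals[-1] = 8+9 = 17 → [8, 1, 7, 4, 9, 17]
append vals[1]+vals[5] = 1+17 = 18 → [8, 1, 7, 4, 9, 17, 18]
pop(2) removes 7 → [8, 1, 4, 9, 17, 18]
sum = 57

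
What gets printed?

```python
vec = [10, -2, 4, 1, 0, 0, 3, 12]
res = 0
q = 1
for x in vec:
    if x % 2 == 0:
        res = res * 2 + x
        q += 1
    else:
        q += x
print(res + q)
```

343

x=10: even, res = 0*2+10 = 10; q=2
x=-2: even, res = 10*2+(-2) = 18; q=3
x=4: even, res = 18*2+4 = 40; q=4
x=1: not even; q=5
x=0: even, res = 40*2+0 = 80; q=6
x=0: even, res = 80*2+0 = 160; q=7
x=3: not even; q=10
x=12: even, res = 160*2+12 = 332; q=11
res+q = 332+11 = 343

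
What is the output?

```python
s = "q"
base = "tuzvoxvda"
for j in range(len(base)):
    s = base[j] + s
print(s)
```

j=0: prepend 't' → 'tq'
j=1: prepend 'u' → 'utq'
j=2: prepend 'z' → 'zutq'
j=3: prepend 'v' → 'vzutq'
j=4: prepend 'o' → 'ovzutq'
j=5: prepend 'x' → 'xovzutq'
j=6: prepend 'v' → 'vxovzutq'
j=7: prepend 'd' → 'dvxovzutq'
j=8: prepend 'a' → 'advxovzutq'

advxovzutq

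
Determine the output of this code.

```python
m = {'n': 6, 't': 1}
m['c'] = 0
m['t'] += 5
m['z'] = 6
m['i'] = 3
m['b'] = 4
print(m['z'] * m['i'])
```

18

m['c'] = 0 → {'n': 6, 't': 1, 'c': 0}
m['t'] = 1+5 = 6 → {'n': 6, 't': 6, 'c': 0}
m['z'] = 6 → {'n': 6, 't': 6, 'c': 0, 'z': 6}
m['i'] = 3 → {'n': 6, 't': 6, 'c': 0, 'z': 6, 'i': 3}
m['b'] = 4 → {'n': 6, 't': 6, 'c': 0, 'z': 6, 'i': 3, 'b': 4}
m['z']*m['i'] = 6*3 = 18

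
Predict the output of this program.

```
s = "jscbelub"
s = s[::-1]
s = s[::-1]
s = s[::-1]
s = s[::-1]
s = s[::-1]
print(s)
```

reverse → 'bulebcsj'
reverse → 'jscbelub'
reverse → 'bulebcsj'
reverse → 'jscbelub'
reverse → 'bulebcsj'

bulebcsj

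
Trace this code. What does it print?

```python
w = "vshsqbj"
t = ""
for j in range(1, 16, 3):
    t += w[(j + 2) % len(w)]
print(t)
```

sjhbs

j=1: add w[3]='s' → 's'
j=4: add w[6]='j' → 'sj'
j=7: add w[2]='h' → 'sjh'
j=10: add w[5]='b' → 'sjhb'
j=13: add w[1]='s' → 'sjhbs'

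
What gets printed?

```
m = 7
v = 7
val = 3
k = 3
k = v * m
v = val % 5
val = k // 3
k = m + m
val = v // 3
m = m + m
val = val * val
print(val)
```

1

k = 7*7 = 49
v = 3%5 = 3
val = 49//3 = 16
k = 7+7 = 14
val = 3//3 = 1
m = 7+7 = 14
val = 1*1 = 1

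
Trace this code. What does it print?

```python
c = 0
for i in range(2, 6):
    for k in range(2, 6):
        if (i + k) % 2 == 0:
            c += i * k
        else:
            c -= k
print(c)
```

i=2,k=2: even sum, c = 0+4 = 4
i=2,k=3: odd sum, c = 4-3 = 1
i=2,k=4: even sum, c = 1+8 = 9
i=2,k=5: odd sum, c = 9-5 = 4
i=3,k=2: odd sum, c = 4-2 = 2
i=3,k=3: even sum, c = 2+9 = 11
i=3,k=4: odd sum, c = 11-4 = 7
i=3,k=5: even sum, c = 7+15 = 22
i=4,k=2: even sum, c = 22+8 = 30
i=4,k=3: odd sum, c = 30-3 = 27
i=4,k=4: even sum, c = 27+16 = 43
i=4,k=5: odd sum, c = 43-5 = 38
i=5,k=2: odd sum, c = 38-2 = 36
i=5,k=3: even sum, c = 36+15 = 51
i=5,k=4: odd sum, c = 51-4 = 47
i=5,k=5: even sum, c = 47+25 = 72

72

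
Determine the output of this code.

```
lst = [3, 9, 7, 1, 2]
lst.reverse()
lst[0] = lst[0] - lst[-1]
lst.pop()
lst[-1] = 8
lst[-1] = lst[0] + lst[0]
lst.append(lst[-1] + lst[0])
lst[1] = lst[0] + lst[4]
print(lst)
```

[-1, -4, 7, -2, -3]

reverse → [2, 1, 7, 9, 3]
lst[0] = lst[0]-lst[-1] = 2-3 = -1 → [-1, 1, 7, 9, 3]
pop() removes 3 → [-1, 1, 7, 9]
lst[-1] = 8 → [-1, 1, 7, 8]
lst[-1] = lst[0]+lst[0] = (-1)+(-1) = -2 → [-1, 1, 7, -2]
append lst[-1]+lst[0] = (-2)+(-1) = -3 → [-1, 1, 7, -2, -3]
lst[1] = lst[0]+lst[4] = (-1)+(-3) = -4 → [-1, -4, 7, -2, -3]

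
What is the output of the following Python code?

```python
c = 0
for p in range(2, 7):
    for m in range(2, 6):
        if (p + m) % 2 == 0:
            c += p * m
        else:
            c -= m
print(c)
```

100

p=2,m=2: even sum, c = 0+4 = 4
p=2,m=3: odd sum, c = 4-3 = 1
p=2,m=4: even sum, c = 1+8 = 9
p=2,m=5: odd sum, c = 9-5 = 4
p=3,m=2: odd sum, c = 4-2 = 2
p=3,m=3: even sum, c = 2+9 = 11
p=3,m=4: odd sum, c = 11-4 = 7
p=3,m=5: even sum, c = 7+15 = 22
p=4,m=2: even sum, c = 22+8 = 30
p=4,m=3: odd sum, c = 30-3 = 27
p=4,m=4: even sum, c = 27+16 = 43
p=4,m=5: odd sum, c = 43-5 = 38
p=5,m=2: odd sum, c = 38-2 = 36
p=5,m=3: even sum, c = 36+15 = 51
p=5,m=4: odd sum, c = 51-4 = 47
p=5,m=5: even sum, c = 47+25 = 72
p=6,m=2: even sum, c = 72+12 = 84
p=6,m=3: odd sum, c = 84-3 = 81
p=6,m=4: even sum, c = 81+24 = 105
p=6,m=5: odd sum, c = 105-5 = 100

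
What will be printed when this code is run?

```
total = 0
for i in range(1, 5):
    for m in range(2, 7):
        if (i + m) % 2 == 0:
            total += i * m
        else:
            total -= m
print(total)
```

64

i=1,m=2: odd sum, total = 0-2 = -2
i=1,m=3: even sum, total = (-2)+3 = 1
i=1,m=4: odd sum, total = 1-4 = -3
i=1,m=5: even sum, total = (-3)+5 = 2
i=1,m=6: odd sum, total = 2-6 = -4
i=2,m=2: even sum, total = (-4)+4 = 0
i=2,m=3: odd sum, total = 0-3 = -3
i=2,m=4: even sum, total = (-3)+8 = 5
i=2,m=5: odd sum, total = 5-5 = 0
i=2,m=6: even sum, total = 0+12 = 12
i=3,m=2: odd sum, total = 12-2 = 10
i=3,m=3: even sum, total = 10+9 = 19
i=3,m=4: odd sum, total = 19-4 = 15
i=3,m=5: even sum, total = 15+15 = 30
i=3,m=6: odd sum, total = 30-6 = 24
i=4,m=2: even sum, total = 24+8 = 32
i=4,m=3: odd sum, total = 32-3 = 29
i=4,m=4: even sum, total = 29+16 = 45
i=4,m=5: odd sum, total = 45-5 = 40
i=4,m=6: even sum, total = 40+24 = 64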